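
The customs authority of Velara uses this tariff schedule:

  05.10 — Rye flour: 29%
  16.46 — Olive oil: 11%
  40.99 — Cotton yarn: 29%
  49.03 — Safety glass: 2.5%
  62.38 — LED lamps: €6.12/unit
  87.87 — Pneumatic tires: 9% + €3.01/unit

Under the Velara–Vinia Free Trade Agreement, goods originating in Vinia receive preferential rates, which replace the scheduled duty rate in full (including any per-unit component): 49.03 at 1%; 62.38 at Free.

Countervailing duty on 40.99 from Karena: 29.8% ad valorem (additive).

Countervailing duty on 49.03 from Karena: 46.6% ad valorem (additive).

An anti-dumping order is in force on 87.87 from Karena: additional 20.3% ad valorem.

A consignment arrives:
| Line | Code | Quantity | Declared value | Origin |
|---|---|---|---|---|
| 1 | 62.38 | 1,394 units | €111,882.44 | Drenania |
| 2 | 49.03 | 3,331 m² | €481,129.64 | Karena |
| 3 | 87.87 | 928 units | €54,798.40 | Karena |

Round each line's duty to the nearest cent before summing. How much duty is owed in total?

Line 1 (62.38, Drenania, 1,394 units, €111,882.44):
Base rate for 62.38 is €6.12/unit.
62.38 has an FTA preferential rate, but origin Drenania is not Vinia; base rate stands.
Duty = 1,394 × €6.12 = €8,531.28.
Line 2 (49.03, Karena, 3,331 m², €481,129.64):
Base rate for 49.03 is 2.5%.
49.03 has an FTA preferential rate, but origin Karena is not Vinia; base rate stands.
Additional duty on 49.03 from Karena: +46.6%. Applied ad valorem rate: 2.5% + 46.6% = 49.1%.
Duty = €481,129.64 × 49.1% = €236,234.65.
Line 3 (87.87, Karena, 928 units, €54,798.40):
Base rate for 87.87 is 9% + €3.01/unit.
Additional duty on 87.87 from Karena: +20.3%. Applied ad valorem rate: 9% + 20.3% = 29.3%.
Duty = €54,798.40 × 29.3% + 928 × €3.01 = €18,849.21.
Total = €8,531.28 + €236,234.65 + €18,849.21 = €263,615.14.

€263,615.14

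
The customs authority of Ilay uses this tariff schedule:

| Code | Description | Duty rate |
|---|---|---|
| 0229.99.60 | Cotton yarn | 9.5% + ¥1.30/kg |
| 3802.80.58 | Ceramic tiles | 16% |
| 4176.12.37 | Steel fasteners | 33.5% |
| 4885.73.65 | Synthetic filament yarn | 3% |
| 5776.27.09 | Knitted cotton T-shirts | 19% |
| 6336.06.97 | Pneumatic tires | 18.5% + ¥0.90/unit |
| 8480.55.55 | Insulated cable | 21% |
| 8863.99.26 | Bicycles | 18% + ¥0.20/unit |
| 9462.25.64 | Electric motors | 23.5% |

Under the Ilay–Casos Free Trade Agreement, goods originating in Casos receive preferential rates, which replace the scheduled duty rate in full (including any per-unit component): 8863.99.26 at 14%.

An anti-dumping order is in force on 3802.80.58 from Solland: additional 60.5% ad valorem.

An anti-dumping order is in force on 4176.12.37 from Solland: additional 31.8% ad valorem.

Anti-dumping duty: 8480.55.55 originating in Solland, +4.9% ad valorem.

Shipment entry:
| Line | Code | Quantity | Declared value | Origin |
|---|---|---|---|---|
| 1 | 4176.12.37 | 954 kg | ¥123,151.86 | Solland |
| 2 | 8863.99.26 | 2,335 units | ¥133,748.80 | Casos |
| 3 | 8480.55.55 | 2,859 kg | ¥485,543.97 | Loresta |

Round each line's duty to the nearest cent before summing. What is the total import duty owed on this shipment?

Line 1 (4176.12.37, Solland, 954 kg, ¥123,151.86):
Base rate for 4176.12.37 is 33.5%.
Additional duty on 4176.12.37 from Solland: +31.8%. Applied ad valorem rate: 33.5% + 31.8% = 65.3%.
Duty = ¥123,151.86 × 65.3% = ¥80,418.16.
Line 2 (8863.99.26, Casos, 2,335 units, ¥133,748.80):
Base rate for 8863.99.26 is 18% + ¥0.20/unit.
Origin Casos qualifies under the Ilay–Casos agreement and 8863.99.26 is covered: preferential rate 14% applies instead.
Duty = ¥133,748.80 × 14% = ¥18,724.83.
Line 3 (8480.55.55, Loresta, 2,859 kg, ¥485,543.97):
Base rate for 8480.55.55 is 21%.
The additional-duty order on 8480.55.55 targets Solland, not Loresta; it does not apply.
Duty = ¥485,543.97 × 21% = ¥101,964.23.
Total = ¥80,418.16 + ¥18,724.83 + ¥101,964.23 = ¥201,107.22.

¥201,107.22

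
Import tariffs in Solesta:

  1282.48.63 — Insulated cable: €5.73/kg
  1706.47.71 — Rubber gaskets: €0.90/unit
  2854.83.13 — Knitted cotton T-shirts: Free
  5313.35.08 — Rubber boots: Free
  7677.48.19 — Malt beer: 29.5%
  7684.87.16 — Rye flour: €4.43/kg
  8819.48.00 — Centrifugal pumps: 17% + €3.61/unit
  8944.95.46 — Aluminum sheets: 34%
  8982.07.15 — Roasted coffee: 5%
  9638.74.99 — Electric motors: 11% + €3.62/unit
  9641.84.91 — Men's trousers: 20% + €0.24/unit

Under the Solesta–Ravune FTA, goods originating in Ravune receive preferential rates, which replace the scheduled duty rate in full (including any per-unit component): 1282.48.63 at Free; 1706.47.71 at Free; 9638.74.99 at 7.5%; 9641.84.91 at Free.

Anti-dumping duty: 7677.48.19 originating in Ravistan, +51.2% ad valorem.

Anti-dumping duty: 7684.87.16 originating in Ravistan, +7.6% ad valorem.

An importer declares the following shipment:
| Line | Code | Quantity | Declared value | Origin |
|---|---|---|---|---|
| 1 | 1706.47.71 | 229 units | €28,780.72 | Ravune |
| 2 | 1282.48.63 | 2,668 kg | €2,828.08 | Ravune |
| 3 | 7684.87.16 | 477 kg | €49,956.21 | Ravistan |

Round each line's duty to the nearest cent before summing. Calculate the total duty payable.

Line 1 (1706.47.71, Ravune, 229 units, €28,780.72):
Base rate for 1706.47.71 is €0.90/unit.
Origin Ravune qualifies under the Solesta–Ravune agreement and 1706.47.71 is covered: preferential rate Free applies instead.
Duty = €28,780.72 × 0% = €0.00.
Line 2 (1282.48.63, Ravune, 2,668 kg, €2,828.08):
Base rate for 1282.48.63 is €5.73/kg.
Origin Ravune qualifies under the Solesta–Ravune agreement and 1282.48.63 is covered: preferential rate Free applies instead.
Duty = €2,828.08 × 0% = €0.00.
Line 3 (7684.87.16, Ravistan, 477 kg, €49,956.21):
Base rate for 7684.87.16 is €4.43/kg.
Additional duty on 7684.87.16 from Ravistan: +7.6% ad valorem. Applied ad valorem rate = 7.6%.
Duty = €49,956.21 × 7.6% + 477 × €4.43 = €5,909.78.
Total = €0.00 + €0.00 + €5,909.78 = €5,909.78.

€5,909.78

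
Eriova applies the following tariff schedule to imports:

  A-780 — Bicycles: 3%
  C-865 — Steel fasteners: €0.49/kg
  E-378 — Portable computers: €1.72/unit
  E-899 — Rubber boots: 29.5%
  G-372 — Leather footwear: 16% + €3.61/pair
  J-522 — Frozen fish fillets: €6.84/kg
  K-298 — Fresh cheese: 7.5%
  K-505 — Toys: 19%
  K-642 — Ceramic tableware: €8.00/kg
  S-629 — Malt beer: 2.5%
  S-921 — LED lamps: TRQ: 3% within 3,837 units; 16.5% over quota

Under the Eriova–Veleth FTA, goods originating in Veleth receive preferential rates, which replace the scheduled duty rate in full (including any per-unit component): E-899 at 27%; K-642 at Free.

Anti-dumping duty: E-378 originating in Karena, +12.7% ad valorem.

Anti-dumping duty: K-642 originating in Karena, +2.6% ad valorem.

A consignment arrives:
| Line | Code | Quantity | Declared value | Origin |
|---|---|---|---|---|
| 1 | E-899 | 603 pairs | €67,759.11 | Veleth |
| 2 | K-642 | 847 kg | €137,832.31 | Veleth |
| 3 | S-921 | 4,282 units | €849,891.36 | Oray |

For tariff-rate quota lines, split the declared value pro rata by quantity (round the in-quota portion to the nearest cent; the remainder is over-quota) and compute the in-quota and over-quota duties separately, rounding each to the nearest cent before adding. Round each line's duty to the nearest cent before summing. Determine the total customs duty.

Line 1 (E-899, Veleth, 603 pairs, €67,759.11):
Base rate for E-899 is 29.5%.
Origin Veleth qualifies under the Eriova–Veleth agreement and E-899 is covered: preferential rate 27% applies instead.
Duty = €67,759.11 × 27% = €18,294.96.
Line 2 (K-642, Veleth, 847 kg, €137,832.31):
Base rate for K-642 is €8.00/kg.
Origin Veleth qualifies under the Eriova–Veleth agreement and K-642 is covered: preferential rate Free applies instead.
The additional-duty order on K-642 targets Karena, not Veleth; it does not apply.
Duty = €137,832.31 × 0% = €0.00.
Line 3 (S-921, Oray, 4,282 units, €849,891.36):
Code S-921 is under a tariff-rate quota (threshold 3,837 units). In-quota: 3,837 units at 3%; over-quota: 445 units at 16.5%.
Pro-rata value split: in-quota = €849,891.36 × 3,837/4,282 = €761,567.76; over-quota = €849,891.36 − €761,567.76 = €88,323.60.
In-quota duty = €761,567.76 × 3% = €22,847.03. Over-quota duty = €88,323.60 × 16.5% = €14,573.39.
Line duty = €22,847.03 + €14,573.39 = €37,420.42.
Total = €18,294.96 + €0.00 + €37,420.42 = €55,715.38.

€55,715.38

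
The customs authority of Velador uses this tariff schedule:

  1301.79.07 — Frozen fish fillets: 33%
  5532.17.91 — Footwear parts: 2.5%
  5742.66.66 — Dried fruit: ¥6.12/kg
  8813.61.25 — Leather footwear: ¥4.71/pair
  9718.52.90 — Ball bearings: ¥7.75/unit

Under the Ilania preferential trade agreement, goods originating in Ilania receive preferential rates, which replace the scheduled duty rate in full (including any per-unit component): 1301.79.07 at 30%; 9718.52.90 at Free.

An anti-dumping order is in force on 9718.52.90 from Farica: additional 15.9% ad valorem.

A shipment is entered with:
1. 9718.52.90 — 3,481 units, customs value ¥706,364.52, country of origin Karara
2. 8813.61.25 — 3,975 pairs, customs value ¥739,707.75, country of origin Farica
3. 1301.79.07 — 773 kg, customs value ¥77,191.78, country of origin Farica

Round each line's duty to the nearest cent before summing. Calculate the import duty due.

¥71,173.29

Line 1 (9718.52.90, Karara, 3,481 units, ¥706,364.52):
Base rate for 9718.52.90 is ¥7.75/unit.
9718.52.90 has an FTA preferential rate, but origin Karara is not Ilania; base rate stands.
The additional-duty order on 9718.52.90 targets Farica, not Karara; it does not apply.
Duty = 3,481 × ¥7.75 = ¥26,977.75.
Line 2 (8813.61.25, Farica, 3,975 pairs, ¥739,707.75):
Base rate for 8813.61.25 is ¥4.71/pair.
Duty = 3,975 × ¥4.71 = ¥18,722.25.
Line 3 (1301.79.07, Farica, 773 kg, ¥77,191.78):
Base rate for 1301.79.07 is 33%.
1301.79.07 has an FTA preferential rate, but origin Farica is not Ilania; base rate stands.
Duty = ¥77,191.78 × 33% = ¥25,473.29.
Total = ¥26,977.75 + ¥18,722.25 + ¥25,473.29 = ¥71,173.29.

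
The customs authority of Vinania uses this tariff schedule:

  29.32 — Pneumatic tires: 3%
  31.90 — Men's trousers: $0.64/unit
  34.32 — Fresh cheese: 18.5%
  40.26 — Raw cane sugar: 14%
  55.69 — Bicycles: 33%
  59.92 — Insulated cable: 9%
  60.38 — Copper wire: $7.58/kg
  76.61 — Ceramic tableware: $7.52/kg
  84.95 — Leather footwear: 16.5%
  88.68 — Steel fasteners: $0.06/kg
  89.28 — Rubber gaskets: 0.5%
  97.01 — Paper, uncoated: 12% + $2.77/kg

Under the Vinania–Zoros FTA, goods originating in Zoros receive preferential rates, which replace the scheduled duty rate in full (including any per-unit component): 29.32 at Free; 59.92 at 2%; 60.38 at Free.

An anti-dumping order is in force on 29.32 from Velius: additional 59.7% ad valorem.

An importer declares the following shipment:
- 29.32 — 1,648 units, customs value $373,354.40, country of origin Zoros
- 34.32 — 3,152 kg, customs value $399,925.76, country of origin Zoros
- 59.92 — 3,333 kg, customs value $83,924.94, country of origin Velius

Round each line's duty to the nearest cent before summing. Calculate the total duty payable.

$81,539.51

Line 1 (29.32, Zoros, 1,648 units, $373,354.40):
Base rate for 29.32 is 3%.
Origin Zoros qualifies under the Vinania–Zoros agreement and 29.32 is covered: preferential rate Free applies instead.
The additional-duty order on 29.32 targets Velius, not Zoros; it does not apply.
Duty = $373,354.40 × 0% = $0.00.
Line 2 (34.32, Zoros, 3,152 kg, $399,925.76):
Base rate for 34.32 is 18.5%.
Origin Zoros is the FTA partner but 34.32 is not on the preference list; base rate stands.
Duty = $399,925.76 × 18.5% = $73,986.27.
Line 3 (59.92, Velius, 3,333 kg, $83,924.94):
Base rate for 59.92 is 9%.
59.92 has an FTA preferential rate, but origin Velius is not Zoros; base rate stands.
Duty = $83,924.94 × 9% = $7,553.24.
Total = $0.00 + $73,986.27 + $7,553.24 = $81,539.51.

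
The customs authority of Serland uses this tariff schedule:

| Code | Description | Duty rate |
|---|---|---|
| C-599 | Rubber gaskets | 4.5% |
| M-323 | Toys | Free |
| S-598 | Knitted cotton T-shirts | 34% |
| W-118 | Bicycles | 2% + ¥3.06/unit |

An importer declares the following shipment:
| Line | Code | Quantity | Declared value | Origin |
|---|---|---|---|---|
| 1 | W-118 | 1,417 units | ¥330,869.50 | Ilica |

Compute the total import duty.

¥10,953.41

Line 1 (W-118, Ilica, 1,417 units, ¥330,869.50):
Base rate for W-118 is 2% + ¥3.06/unit.
Duty = ¥330,869.50 × 2% + 1,417 × ¥3.06 = ¥10,953.41.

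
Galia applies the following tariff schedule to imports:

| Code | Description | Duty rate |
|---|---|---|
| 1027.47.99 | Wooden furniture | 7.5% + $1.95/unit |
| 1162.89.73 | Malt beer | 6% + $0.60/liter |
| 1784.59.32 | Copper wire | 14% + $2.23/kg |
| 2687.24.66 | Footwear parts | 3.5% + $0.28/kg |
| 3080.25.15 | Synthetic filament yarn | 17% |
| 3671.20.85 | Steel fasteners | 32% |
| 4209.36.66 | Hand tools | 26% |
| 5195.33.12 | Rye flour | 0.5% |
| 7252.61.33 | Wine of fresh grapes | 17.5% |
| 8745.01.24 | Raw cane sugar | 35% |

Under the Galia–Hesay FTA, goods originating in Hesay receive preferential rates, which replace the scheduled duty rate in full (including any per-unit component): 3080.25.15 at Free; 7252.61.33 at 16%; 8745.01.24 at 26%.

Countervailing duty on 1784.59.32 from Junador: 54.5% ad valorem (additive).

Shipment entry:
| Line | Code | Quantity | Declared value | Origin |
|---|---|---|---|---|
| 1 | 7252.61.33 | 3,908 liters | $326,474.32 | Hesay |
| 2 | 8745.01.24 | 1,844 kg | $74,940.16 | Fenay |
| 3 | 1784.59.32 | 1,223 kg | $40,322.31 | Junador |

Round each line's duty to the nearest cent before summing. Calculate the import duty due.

$108,813.02

Line 1 (7252.61.33, Hesay, 3,908 liters, $326,474.32):
Base rate for 7252.61.33 is 17.5%.
Origin Hesay qualifies under the Galia–Hesay agreement and 7252.61.33 is covered: preferential rate 16% applies instead.
Duty = $326,474.32 × 16% = $52,235.89.
Line 2 (8745.01.24, Fenay, 1,844 kg, $74,940.16):
Base rate for 8745.01.24 is 35%.
8745.01.24 has an FTA preferential rate, but origin Fenay is not Hesay; base rate stands.
Duty = $74,940.16 × 35% = $26,229.06.
Line 3 (1784.59.32, Junador, 1,223 kg, $40,322.31):
Base rate for 1784.59.32 is 14% + $2.23/kg.
Additional duty on 1784.59.32 from Junador: +54.5%. Applied ad valorem rate: 14% + 54.5% = 68.5%.
Duty = $40,322.31 × 68.5% + 1,223 × $2.23 = $30,348.07.
Total = $52,235.89 + $26,229.06 + $30,348.07 = $108,813.02.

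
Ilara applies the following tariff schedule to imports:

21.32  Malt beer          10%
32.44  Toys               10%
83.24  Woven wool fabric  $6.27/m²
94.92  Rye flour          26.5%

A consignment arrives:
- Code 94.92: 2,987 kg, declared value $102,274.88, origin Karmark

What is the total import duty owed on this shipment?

$27,102.84

Line 1 (94.92, Karmark, 2,987 kg, $102,274.88):
Base rate for 94.92 is 26.5%.
Duty = $102,274.88 × 26.5% = $27,102.84.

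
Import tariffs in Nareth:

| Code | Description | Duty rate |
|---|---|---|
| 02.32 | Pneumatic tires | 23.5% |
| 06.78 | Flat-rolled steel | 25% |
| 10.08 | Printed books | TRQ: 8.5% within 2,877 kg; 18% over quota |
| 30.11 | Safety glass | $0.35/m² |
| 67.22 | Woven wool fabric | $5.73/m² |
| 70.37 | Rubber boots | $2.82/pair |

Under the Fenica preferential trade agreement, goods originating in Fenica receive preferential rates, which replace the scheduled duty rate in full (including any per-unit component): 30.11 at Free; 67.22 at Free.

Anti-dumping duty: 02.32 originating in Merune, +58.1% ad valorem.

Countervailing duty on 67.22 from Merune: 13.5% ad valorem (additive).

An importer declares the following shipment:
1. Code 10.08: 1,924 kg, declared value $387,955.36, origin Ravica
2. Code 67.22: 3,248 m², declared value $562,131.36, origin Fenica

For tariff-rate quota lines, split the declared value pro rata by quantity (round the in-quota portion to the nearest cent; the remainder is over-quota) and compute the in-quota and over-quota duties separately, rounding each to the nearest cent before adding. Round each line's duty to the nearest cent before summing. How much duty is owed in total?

Line 1 (10.08, Ravica, 1,924 kg, $387,955.36):
Code 10.08 is under a tariff-rate quota (threshold 2,877 kg). Quantity 1,924 kg is within the quota, so the in-quota rate 8.5% applies to the full value.
Duty = $387,955.36 × 8.5% = $32,976.21.
Line 2 (67.22, Fenica, 3,248 m², $562,131.36):
Base rate for 67.22 is $5.73/m².
Origin Fenica qualifies under the Nareth–Fenica agreement and 67.22 is covered: preferential rate Free applies instead.
The additional-duty order on 67.22 targets Merune, not Fenica; it does not apply.
Duty = $562,131.36 × 0% = $0.00.
Total = $32,976.21 + $0.00 = $32,976.21.

$32,976.21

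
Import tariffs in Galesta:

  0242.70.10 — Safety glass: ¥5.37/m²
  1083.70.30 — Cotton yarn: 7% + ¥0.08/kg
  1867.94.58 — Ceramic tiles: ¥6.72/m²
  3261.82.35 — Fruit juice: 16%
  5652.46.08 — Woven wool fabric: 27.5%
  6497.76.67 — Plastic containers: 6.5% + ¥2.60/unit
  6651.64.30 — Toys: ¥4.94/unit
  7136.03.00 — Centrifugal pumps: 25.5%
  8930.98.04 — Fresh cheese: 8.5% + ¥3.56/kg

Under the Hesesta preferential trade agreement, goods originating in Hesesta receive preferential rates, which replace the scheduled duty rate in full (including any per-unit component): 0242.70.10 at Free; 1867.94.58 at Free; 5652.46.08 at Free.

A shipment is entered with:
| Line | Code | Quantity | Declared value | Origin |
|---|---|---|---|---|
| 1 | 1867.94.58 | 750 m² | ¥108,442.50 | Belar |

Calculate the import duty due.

Line 1 (1867.94.58, Belar, 750 m², ¥108,442.50):
Base rate for 1867.94.58 is ¥6.72/m².
1867.94.58 has an FTA preferential rate, but origin Belar is not Hesesta; base rate stands.
Duty = 750 × ¥6.72 = ¥5,040.00.

¥5,040.00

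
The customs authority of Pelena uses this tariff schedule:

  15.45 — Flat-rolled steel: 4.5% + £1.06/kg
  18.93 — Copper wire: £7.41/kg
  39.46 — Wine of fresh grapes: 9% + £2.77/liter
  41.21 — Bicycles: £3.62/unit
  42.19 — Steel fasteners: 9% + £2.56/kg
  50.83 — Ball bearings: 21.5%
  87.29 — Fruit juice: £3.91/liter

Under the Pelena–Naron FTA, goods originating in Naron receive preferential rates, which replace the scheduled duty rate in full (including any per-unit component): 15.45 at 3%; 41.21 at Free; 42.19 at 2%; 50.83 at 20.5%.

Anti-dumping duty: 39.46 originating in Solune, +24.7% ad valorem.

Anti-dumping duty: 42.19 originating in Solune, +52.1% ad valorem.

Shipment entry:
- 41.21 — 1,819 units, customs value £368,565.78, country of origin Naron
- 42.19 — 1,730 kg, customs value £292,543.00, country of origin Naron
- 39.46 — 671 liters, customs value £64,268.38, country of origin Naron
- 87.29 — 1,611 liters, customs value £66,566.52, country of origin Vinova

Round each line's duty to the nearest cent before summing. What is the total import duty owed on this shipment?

£19,792.69

Line 1 (41.21, Naron, 1,819 units, £368,565.78):
Base rate for 41.21 is £3.62/unit.
Origin Naron qualifies under the Pelena–Naron agreement and 41.21 is covered: preferential rate Free applies instead.
Duty = £368,565.78 × 0% = £0.00.
Line 2 (42.19, Naron, 1,730 kg, £292,543.00):
Base rate for 42.19 is 9% + £2.56/kg.
Origin Naron qualifies under the Pelena–Naron agreement and 42.19 is covered: preferential rate 2% applies instead.
The additional-duty order on 42.19 targets Solune, not Naron; it does not apply.
Duty = £292,543.00 × 2% = £5,850.86.
Line 3 (39.46, Naron, 671 liters, £64,268.38):
Base rate for 39.46 is 9% + £2.77/liter.
Origin Naron is the FTA partner but 39.46 is not on the preference list; base rate stands.
The additional-duty order on 39.46 targets Solune, not Naron; it does not apply.
Duty = £64,268.38 × 9% + 671 × £2.77 = £7,642.82.
Line 4 (87.29, Vinova, 1,611 liters, £66,566.52):
Base rate for 87.29 is £3.91/liter.
Duty = 1,611 × £3.91 = £6,299.01.
Total = £0.00 + £5,850.86 + £7,642.82 + £6,299.01 = £19,792.69.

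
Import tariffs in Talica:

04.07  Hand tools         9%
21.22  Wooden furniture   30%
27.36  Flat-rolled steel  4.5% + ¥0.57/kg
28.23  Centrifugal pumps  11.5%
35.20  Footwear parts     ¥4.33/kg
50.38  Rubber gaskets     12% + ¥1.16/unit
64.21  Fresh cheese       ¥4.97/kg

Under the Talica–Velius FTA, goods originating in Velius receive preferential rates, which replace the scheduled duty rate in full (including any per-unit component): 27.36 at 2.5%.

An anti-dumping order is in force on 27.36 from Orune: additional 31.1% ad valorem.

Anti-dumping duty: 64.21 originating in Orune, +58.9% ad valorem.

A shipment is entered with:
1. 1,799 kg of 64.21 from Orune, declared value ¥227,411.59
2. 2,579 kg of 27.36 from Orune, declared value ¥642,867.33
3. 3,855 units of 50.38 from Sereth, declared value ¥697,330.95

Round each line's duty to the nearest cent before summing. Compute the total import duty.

Line 1 (64.21, Orune, 1,799 kg, ¥227,411.59):
Base rate for 64.21 is ¥4.97/kg.
Additional duty on 64.21 from Orune: +58.9% ad valorem. Applied ad valorem rate = 58.9%.
Duty = ¥227,411.59 × 58.9% + 1,799 × ¥4.97 = ¥142,886.46.
Line 2 (27.36, Orune, 2,579 kg, ¥642,867.33):
Base rate for 27.36 is 4.5% + ¥0.57/kg.
27.36 has an FTA preferential rate, but origin Orune is not Velius; base rate stands.
Additional duty on 27.36 from Orune: +31.1%. Applied ad valorem rate: 4.5% + 31.1% = 35.6%.
Duty = ¥642,867.33 × 35.6% + 2,579 × ¥0.57 = ¥230,330.80.
Line 3 (50.38, Sereth, 3,855 units, ¥697,330.95):
Base rate for 50.38 is 12% + ¥1.16/unit.
Duty = ¥697,330.95 × 12% + 3,855 × ¥1.16 = ¥88,151.51.
Total = ¥142,886.46 + ¥230,330.80 + ¥88,151.51 = ¥461,368.77.

¥461,368.77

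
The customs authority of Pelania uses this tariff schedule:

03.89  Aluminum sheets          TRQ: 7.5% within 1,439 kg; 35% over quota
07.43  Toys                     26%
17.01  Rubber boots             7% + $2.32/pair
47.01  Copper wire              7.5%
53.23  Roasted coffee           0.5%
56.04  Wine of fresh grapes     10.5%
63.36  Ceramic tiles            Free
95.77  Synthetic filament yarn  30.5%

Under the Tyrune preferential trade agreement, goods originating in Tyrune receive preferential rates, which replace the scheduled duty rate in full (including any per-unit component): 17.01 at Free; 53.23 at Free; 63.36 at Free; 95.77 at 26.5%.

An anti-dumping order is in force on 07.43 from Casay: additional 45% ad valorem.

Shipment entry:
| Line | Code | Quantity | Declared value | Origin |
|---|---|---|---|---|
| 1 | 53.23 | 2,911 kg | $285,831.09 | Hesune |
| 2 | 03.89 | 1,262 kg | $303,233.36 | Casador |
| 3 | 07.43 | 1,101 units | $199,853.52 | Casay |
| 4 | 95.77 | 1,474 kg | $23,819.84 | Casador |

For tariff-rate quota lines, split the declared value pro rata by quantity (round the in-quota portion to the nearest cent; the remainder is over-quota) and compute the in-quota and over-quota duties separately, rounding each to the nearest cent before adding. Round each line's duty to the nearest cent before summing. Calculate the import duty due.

Line 1 (53.23, Hesune, 2,911 kg, $285,831.09):
Base rate for 53.23 is 0.5%.
53.23 has an FTA preferential rate, but origin Hesune is not Tyrune; base rate stands.
Duty = $285,831.09 × 0.5% = $1,429.16.
Line 2 (03.89, Casador, 1,262 kg, $303,233.36):
Code 03.89 is under a tariff-rate quota (threshold 1,439 kg). Quantity 1,262 kg is within the quota, so the in-quota rate 7.5% applies to the full value.
Duty = $303,233.36 × 7.5% = $22,742.50.
Line 3 (07.43, Casay, 1,101 units, $199,853.52):
Base rate for 07.43 is 26%.
Additional duty on 07.43 from Casay: +45%. Applied ad valorem rate: 26% + 45% = 71%.
Duty = $199,853.52 × 71% = $141,896.00.
Line 4 (95.77, Casador, 1,474 kg, $23,819.84):
Base rate for 95.77 is 30.5%.
95.77 has an FTA preferential rate, but origin Casador is not Tyrune; base rate stands.
Duty = $23,819.84 × 30.5% = $7,265.05.
Total = $1,429.16 + $22,742.50 + $141,896.00 + $7,265.05 = $173,332.71.

$173,332.71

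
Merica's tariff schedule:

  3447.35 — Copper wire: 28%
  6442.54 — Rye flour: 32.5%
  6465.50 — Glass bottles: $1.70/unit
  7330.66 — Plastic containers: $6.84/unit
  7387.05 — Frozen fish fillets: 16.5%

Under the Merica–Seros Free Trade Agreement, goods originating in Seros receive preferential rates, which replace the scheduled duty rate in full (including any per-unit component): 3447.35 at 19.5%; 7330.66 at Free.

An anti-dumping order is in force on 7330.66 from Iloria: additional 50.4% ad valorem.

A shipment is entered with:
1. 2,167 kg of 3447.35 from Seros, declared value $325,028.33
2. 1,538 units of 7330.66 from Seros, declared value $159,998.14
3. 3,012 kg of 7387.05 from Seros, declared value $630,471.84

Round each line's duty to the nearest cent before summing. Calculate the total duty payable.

$167,408.37

Line 1 (3447.35, Seros, 2,167 kg, $325,028.33):
Base rate for 3447.35 is 28%.
Origin Seros qualifies under the Merica–Seros agreement and 3447.35 is covered: preferential rate 19.5% applies instead.
Duty = $325,028.33 × 19.5% = $63,380.52.
Line 2 (7330.66, Seros, 1,538 units, $159,998.14):
Base rate for 7330.66 is $6.84/unit.
Origin Seros qualifies under the Merica–Seros agreement and 7330.66 is covered: preferential rate Free applies instead.
The additional-duty order on 7330.66 targets Iloria, not Seros; it does not apply.
Duty = $159,998.14 × 0% = $0.00.
Line 3 (7387.05, Seros, 3,012 kg, $630,471.84):
Base rate for 7387.05 is 16.5%.
Origin Seros is the FTA partner but 7387.05 is not on the preference list; base rate stands.
Duty = $630,471.84 × 16.5% = $104,027.85.
Total = $63,380.52 + $0.00 + $104,027.85 = $167,408.37.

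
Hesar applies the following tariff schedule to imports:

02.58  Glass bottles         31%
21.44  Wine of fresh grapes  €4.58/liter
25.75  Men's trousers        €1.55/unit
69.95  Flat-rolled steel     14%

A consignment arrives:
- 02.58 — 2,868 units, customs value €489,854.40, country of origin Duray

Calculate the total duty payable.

Line 1 (02.58, Duray, 2,868 units, €489,854.40):
Base rate for 02.58 is 31%.
Duty = €489,854.40 × 31% = €151,854.86.

€151,854.86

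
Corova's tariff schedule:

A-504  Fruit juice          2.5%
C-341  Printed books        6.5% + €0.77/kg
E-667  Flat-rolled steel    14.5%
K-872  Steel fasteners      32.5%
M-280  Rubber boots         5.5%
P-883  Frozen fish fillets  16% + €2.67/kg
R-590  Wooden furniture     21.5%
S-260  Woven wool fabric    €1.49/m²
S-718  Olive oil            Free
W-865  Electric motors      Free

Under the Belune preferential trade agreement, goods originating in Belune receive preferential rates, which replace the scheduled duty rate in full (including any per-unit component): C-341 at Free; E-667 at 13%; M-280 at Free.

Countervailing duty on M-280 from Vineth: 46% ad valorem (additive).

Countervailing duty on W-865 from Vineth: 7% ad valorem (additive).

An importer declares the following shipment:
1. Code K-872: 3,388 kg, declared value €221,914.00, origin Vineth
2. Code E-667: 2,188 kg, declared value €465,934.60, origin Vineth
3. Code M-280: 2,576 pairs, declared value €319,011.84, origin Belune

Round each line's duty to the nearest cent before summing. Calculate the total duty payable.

€139,682.57

Line 1 (K-872, Vineth, 3,388 kg, €221,914.00):
Base rate for K-872 is 32.5%.
Duty = €221,914.00 × 32.5% = €72,122.05.
Line 2 (E-667, Vineth, 2,188 kg, €465,934.60):
Base rate for E-667 is 14.5%.
E-667 has an FTA preferential rate, but origin Vineth is not Belune; base rate stands.
Duty = €465,934.60 × 14.5% = €67,560.52.
Line 3 (M-280, Belune, 2,576 pairs, €319,011.84):
Base rate for M-280 is 5.5%.
Origin Belune qualifies under the Corova–Belune agreement and M-280 is covered: preferential rate Free applies instead.
The additional-duty order on M-280 targets Vineth, not Belune; it does not apply.
Duty = €319,011.84 × 0% = €0.00.
Total = €72,122.05 + €67,560.52 + €0.00 = €139,682.57.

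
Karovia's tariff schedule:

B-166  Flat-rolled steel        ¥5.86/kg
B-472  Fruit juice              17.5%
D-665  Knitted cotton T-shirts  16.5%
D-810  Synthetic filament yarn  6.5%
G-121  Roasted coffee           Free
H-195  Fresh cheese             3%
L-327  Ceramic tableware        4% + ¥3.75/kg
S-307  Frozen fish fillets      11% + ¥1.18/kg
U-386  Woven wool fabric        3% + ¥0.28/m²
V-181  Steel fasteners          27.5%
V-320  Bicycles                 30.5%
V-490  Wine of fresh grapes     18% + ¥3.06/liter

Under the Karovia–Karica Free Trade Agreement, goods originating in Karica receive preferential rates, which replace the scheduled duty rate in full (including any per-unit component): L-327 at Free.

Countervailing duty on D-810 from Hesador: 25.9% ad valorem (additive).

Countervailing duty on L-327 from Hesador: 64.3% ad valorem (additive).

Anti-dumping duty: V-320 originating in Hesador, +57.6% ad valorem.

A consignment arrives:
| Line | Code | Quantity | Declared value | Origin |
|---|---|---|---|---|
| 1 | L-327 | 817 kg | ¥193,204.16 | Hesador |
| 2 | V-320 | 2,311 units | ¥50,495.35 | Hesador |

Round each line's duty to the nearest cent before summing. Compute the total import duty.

¥179,508.59

Line 1 (L-327, Hesador, 817 kg, ¥193,204.16):
Base rate for L-327 is 4% + ¥3.75/kg.
L-327 has an FTA preferential rate, but origin Hesador is not Karica; base rate stands.
Additional duty on L-327 from Hesador: +64.3%. Applied ad valorem rate: 4% + 64.3% = 68.3%.
Duty = ¥193,204.16 × 68.3% + 817 × ¥3.75 = ¥135,022.19.
Line 2 (V-320, Hesador, 2,311 units, ¥50,495.35):
Base rate for V-320 is 30.5%.
Additional duty on V-320 from Hesador: +57.6%. Applied ad valorem rate: 30.5% + 57.6% = 88.1%.
Duty = ¥50,495.35 × 88.1% = ¥44,486.40.
Total = ¥135,022.19 + ¥44,486.40 = ¥179,508.59.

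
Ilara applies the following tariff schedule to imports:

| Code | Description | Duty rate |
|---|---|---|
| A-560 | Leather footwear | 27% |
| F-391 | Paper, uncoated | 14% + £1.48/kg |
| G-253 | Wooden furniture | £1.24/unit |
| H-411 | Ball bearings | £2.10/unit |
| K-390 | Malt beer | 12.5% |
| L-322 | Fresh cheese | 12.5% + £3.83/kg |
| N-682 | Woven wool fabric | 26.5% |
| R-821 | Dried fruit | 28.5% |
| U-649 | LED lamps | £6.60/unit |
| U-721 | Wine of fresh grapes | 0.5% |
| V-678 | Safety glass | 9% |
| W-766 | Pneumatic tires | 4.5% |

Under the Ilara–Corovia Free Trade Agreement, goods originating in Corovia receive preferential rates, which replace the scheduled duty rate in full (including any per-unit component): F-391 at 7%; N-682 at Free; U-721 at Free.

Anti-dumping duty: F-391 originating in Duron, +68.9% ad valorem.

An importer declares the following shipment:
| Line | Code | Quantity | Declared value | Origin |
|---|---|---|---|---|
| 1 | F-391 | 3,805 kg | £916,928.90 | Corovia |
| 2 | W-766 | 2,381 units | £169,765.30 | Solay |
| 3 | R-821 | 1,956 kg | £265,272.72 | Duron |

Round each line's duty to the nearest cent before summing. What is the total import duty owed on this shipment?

Line 1 (F-391, Corovia, 3,805 kg, £916,928.90):
Base rate for F-391 is 14% + £1.48/kg.
Origin Corovia qualifies under the Ilara–Corovia agreement and F-391 is covered: preferential rate 7% applies instead.
The additional-duty order on F-391 targets Duron, not Corovia; it does not apply.
Duty = £916,928.90 × 7% = £64,185.02.
Line 2 (W-766, Solay, 2,381 units, £169,765.30):
Base rate for W-766 is 4.5%.
Duty = £169,765.30 × 4.5% = £7,639.44.
Line 3 (R-821, Duron, 1,956 kg, £265,272.72):
Base rate for R-821 is 28.5%.
Duty = £265,272.72 × 28.5% = £75,602.73.
Total = £64,185.02 + £7,639.44 + £75,602.73 = £147,427.19.

£147,427.19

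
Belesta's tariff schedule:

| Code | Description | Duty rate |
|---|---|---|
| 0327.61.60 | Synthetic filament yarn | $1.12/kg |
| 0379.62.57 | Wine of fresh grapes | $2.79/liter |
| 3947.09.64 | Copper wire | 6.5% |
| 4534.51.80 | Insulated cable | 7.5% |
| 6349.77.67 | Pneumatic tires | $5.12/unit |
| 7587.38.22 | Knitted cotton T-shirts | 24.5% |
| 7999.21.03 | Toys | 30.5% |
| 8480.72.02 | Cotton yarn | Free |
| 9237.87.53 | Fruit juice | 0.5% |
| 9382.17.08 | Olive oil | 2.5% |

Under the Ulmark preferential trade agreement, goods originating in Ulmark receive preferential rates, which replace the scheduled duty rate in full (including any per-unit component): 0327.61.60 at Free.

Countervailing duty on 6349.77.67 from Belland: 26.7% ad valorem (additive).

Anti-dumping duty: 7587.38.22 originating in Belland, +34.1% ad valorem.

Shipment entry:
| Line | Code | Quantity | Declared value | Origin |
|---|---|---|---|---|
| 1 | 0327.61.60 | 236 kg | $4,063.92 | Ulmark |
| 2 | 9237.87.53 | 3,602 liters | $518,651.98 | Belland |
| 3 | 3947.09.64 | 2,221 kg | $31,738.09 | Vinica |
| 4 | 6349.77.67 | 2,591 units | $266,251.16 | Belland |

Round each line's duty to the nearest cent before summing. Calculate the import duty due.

Line 1 (0327.61.60, Ulmark, 236 kg, $4,063.92):
Base rate for 0327.61.60 is $1.12/kg.
Origin Ulmark qualifies under the Belesta–Ulmark agreement and 0327.61.60 is covered: preferential rate Free applies instead.
Duty = $4,063.92 × 0% = $0.00.
Line 2 (9237.87.53, Belland, 3,602 liters, $518,651.98):
Base rate for 9237.87.53 is 0.5%.
Duty = $518,651.98 × 0.5% = $2,593.26.
Line 3 (3947.09.64, Vinica, 2,221 kg, $31,738.09):
Base rate for 3947.09.64 is 6.5%.
Duty = $31,738.09 × 6.5% = $2,062.98.
Line 4 (6349.77.67, Belland, 2,591 units, $266,251.16):
Base rate for 6349.77.67 is $5.12/unit.
Additional duty on 6349.77.67 from Belland: +26.7% ad valorem. Applied ad valorem rate = 26.7%.
Duty = $266,251.16 × 26.7% + 2,591 × $5.12 = $84,354.98.
Total = $0.00 + $2,593.26 + $2,062.98 + $84,354.98 = $89,011.22.

$89,011.22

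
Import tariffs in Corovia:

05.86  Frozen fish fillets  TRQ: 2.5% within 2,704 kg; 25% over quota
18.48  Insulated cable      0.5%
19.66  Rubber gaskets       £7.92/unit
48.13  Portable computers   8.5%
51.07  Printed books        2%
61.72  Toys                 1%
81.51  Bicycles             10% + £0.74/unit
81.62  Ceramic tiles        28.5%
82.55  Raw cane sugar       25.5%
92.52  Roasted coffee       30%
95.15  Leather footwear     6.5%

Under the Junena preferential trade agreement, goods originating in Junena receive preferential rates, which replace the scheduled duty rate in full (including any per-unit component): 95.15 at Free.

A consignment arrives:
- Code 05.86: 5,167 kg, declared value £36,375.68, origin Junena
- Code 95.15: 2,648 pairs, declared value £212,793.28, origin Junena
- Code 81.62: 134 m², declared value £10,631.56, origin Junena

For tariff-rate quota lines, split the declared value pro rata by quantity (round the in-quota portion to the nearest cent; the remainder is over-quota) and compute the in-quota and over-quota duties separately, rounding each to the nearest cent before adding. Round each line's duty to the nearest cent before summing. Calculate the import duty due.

Line 1 (05.86, Junena, 5,167 kg, £36,375.68):
Code 05.86 is under a tariff-rate quota (threshold 2,704 kg). In-quota: 2,704 kg at 2.5%; over-quota: 2,463 kg at 25%.
Pro-rata value split: in-quota = £36,375.68 × 2,704/5,167 = £19,036.16; over-quota = £36,375.68 − £19,036.16 = £17,339.52.
In-quota duty = £19,036.16 × 2.5% = £475.90. Over-quota duty = £17,339.52 × 25% = £4,334.88.
Line duty = £475.90 + £4,334.88 = £4,810.78.
Line 2 (95.15, Junena, 2,648 pairs, £212,793.28):
Base rate for 95.15 is 6.5%.
Origin Junena qualifies under the Corovia–Junena agreement and 95.15 is covered: preferential rate Free applies instead.
Duty = £212,793.28 × 0% = £0.00.
Line 3 (81.62, Junena, 134 m², £10,631.56):
Base rate for 81.62 is 28.5%.
Origin Junena is the FTA partner but 81.62 is not on the preference list; base rate stands.
Duty = £10,631.56 × 28.5% = £3,029.99.
Total = £4,810.78 + £0.00 + £3,029.99 = £7,840.77.

£7,840.77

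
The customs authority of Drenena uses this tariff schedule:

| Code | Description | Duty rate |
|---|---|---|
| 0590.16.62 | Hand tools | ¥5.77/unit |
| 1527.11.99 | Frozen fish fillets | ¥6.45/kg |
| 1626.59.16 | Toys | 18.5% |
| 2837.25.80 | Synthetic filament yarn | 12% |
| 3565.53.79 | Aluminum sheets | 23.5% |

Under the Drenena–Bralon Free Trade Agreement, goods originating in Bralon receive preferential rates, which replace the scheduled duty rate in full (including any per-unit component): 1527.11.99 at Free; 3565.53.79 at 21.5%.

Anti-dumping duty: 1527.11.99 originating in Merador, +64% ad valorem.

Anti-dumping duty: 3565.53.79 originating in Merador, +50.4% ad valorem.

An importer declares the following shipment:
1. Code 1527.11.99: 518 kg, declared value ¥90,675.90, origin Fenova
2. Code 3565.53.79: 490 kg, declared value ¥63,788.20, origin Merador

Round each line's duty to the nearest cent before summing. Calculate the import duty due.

¥50,480.58

Line 1 (1527.11.99, Fenova, 518 kg, ¥90,675.90):
Base rate for 1527.11.99 is ¥6.45/kg.
1527.11.99 has an FTA preferential rate, but origin Fenova is not Bralon; base rate stands.
The additional-duty order on 1527.11.99 targets Merador, not Fenova; it does not apply.
Duty = 518 × ¥6.45 = ¥3,341.10.
Line 2 (3565.53.79, Merador, 490 kg, ¥63,788.20):
Base rate for 3565.53.79 is 23.5%.
3565.53.79 has an FTA preferential rate, but origin Merador is not Bralon; base rate stands.
Additional duty on 3565.53.79 from Merador: +50.4%. Applied ad valorem rate: 23.5% + 50.4% = 73.9%.
Duty = ¥63,788.20 × 73.9% = ¥47,139.48.
Total = ¥3,341.10 + ¥47,139.48 = ¥50,480.58.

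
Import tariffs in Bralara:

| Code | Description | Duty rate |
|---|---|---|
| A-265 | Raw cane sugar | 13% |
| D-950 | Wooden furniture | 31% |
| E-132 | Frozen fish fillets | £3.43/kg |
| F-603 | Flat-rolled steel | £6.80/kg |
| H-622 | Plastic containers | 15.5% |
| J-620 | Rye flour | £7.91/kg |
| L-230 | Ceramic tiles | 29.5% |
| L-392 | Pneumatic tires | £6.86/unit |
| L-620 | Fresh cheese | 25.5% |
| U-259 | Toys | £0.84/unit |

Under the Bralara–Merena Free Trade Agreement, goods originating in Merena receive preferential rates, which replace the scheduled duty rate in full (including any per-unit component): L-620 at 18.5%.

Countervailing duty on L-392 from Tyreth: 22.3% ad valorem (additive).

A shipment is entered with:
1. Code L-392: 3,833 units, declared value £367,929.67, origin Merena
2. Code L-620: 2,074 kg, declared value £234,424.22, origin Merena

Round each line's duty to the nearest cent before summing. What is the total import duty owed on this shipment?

Line 1 (L-392, Merena, 3,833 units, £367,929.67):
Base rate for L-392 is £6.86/unit.
Origin Merena is the FTA partner but L-392 is not on the preference list; base rate stands.
The additional-duty order on L-392 targets Tyreth, not Merena; it does not apply.
Duty = 3,833 × £6.86 = £26,294.38.
Line 2 (L-620, Merena, 2,074 kg, £234,424.22):
Base rate for L-620 is 25.5%.
Origin Merena qualifies under the Bralara–Merena agreement and L-620 is covered: preferential rate 18.5% applies instead.
Duty = £234,424.22 × 18.5% = £43,368.48.
Total = £26,294.38 + £43,368.48 = £69,662.86.

£69,662.86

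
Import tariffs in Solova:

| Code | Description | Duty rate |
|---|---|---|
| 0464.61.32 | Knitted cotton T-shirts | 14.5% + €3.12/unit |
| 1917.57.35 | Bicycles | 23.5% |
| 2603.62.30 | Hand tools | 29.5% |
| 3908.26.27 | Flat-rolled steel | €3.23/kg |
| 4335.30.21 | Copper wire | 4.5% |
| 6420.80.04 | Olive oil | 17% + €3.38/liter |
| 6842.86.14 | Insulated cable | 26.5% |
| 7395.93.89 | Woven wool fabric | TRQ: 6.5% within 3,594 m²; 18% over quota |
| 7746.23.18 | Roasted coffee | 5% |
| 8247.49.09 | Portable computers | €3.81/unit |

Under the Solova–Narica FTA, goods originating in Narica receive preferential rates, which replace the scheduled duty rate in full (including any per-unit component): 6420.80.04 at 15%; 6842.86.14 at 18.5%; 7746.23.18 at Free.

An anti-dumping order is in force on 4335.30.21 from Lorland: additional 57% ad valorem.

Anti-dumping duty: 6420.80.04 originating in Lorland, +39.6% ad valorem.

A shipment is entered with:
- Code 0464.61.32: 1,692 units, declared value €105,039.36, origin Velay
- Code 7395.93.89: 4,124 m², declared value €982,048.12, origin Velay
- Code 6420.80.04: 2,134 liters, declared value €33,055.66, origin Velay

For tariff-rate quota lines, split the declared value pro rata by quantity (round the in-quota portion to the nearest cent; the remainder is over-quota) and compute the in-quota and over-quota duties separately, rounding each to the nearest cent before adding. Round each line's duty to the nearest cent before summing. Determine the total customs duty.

€111,689.28

Line 1 (0464.61.32, Velay, 1,692 units, €105,039.36):
Base rate for 0464.61.32 is 14.5% + €3.12/unit.
Duty = €105,039.36 × 14.5% + 1,692 × €3.12 = €20,509.75.
Line 2 (7395.93.89, Velay, 4,124 m², €982,048.12):
Code 7395.93.89 is under a tariff-rate quota (threshold 3,594 m²). In-quota: 3,594 m² at 6.5%; over-quota: 530 m² at 18%.
Pro-rata value split: in-quota = €982,048.12 × 3,594/4,124 = €855,839.22; over-quota = €982,048.12 − €855,839.22 = €126,208.90.
In-quota duty = €855,839.22 × 6.5% = €55,629.55. Over-quota duty = €126,208.90 × 18% = €22,717.60.
Line duty = €55,629.55 + €22,717.60 = €78,347.15.
Line 3 (6420.80.04, Velay, 2,134 liters, €33,055.66):
Base rate for 6420.80.04 is 17% + €3.38/liter.
6420.80.04 has an FTA preferential rate, but origin Velay is not Narica; base rate stands.
The additional-duty order on 6420.80.04 targets Lorland, not Velay; it does not apply.
Duty = €33,055.66 × 17% + 2,134 × €3.38 = €12,832.38.
Total = €20,509.75 + €78,347.15 + €12,832.38 = €111,689.28.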